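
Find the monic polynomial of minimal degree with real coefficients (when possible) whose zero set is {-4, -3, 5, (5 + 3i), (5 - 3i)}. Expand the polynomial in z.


The polynomial is p(z) = ∏_{α ∈ S} (z − α), where S = {-4, -3, 5, (5 + 3i), (5 - 3i)}.
Expanding the product yields: p(z) = z^5 -8·z^4 -9·z^3 + 238·z^2 -182·z -2040.
Note conjugate pairs combine to real quadratics: (z − (5+3i))(z − (5−3i)) = z² − 10z + 34.
The resulting polynomial has degree 5 and real coefficients as required.

p(z) = z^5 -8·z^4 -9·z^3 + 238·z^2 -182·z -2040.


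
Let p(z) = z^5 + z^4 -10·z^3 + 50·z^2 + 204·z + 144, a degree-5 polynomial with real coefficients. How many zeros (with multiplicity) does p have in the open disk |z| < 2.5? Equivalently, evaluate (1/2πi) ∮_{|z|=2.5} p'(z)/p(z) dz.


The zeros of p are: -1, -2, -4, (3 + 3i), (3 - 3i).
Their magnitudes are: 1, 2, 4, 4.243, 4.243.
Zeros with |z| < R = 2.5: -1, -2.
Count = 2.
By the argument principle, (1/2πi) ∮_{|z|=R} p'(z)/p(z) dz equals exactly this count.

Number of zeros inside |z| < 2.5: 2.


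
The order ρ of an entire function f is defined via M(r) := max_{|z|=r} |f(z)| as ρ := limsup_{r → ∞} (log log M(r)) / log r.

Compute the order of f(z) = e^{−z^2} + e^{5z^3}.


Each summand is entire of order 2 and 3 respectively (as in the single-exponential case). The order of a sum is at most the max of the orders, so ρ ≤ 3. For the lower bound: on |z|=r choose arg z so that 5z^3 is real positive; then |e^{5z^3}| = e^{5r^3} while |e^{-1z^2}| ≤ e^{1r^2} = o(e^{5r^3}). So |f| ≥ e^{5r^3}(1 − o(1)) and ρ ≥ 3. Hence ρ = max(2, 3) = 3.
Therefore ρ = 3.

Order ρ = 3.


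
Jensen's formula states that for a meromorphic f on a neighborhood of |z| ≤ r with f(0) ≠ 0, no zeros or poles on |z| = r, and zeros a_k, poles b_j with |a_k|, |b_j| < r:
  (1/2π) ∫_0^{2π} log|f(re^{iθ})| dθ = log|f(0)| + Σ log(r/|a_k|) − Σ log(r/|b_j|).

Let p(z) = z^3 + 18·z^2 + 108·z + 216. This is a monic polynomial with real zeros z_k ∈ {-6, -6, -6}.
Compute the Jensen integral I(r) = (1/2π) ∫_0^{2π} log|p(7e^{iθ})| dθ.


Zeros: -6, -6, -6; r = 7.
Inside |z| < r: -6, -6, -6. Outside (|z| ≥ r): ∅.
p(0) = 216, so log|p(0)| = log(216) = 5.3753.
Apply Jensen: I(r) = log|p(0)| + Σ_k log(r/|z_k|), summed over zeros inside |z| < r.
  log(r/|z_k|) for z_k = -6: log(7/6) = 0.1542
  log(r/|z_k|) for z_k = -6: log(7/6) = 0.1542
  log(r/|z_k|) for z_k = -6: log(7/6) = 0.1542
Sum over inside zeros: 0.4625.
I(r) = log|p(0)| + (inside sum) = 5.3753 + 0.4625 = 5.8377.
Closed form (all zeros inside, monic): I(r) = n·log(r) = 3·log(7) = 5.8377. ✓

I(r) ≈ 5.8377.


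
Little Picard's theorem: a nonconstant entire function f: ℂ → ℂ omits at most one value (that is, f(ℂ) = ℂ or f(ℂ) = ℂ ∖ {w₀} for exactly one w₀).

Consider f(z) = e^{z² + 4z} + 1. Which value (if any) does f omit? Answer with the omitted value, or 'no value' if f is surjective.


Little Picard bounds the complement of f(ℂ) to at most one point.
The exponent g(z) = z² + 4z is a nonconstant polynomial, hence surjective onto ℂ. So e^{g(z)} takes every value in {e^w : w ∈ ℂ} = ℂ ∖ {0}. Adding 1 shifts the range to ℂ ∖ {1}. f omits exactly 1.

Omitted value: 1.


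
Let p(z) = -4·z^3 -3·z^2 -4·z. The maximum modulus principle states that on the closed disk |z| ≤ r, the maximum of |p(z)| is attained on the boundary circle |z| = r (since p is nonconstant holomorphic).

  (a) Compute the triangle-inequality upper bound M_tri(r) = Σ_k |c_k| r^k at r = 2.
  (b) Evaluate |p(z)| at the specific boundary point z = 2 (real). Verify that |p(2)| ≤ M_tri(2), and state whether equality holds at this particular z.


Coefficients: c_0 = 0, c_1 = -4, c_2 = -3, c_3 = -4. Radius r = 2.
Part (a). Triangle bound: M_tri(r) = Σ_k |c_k| r^k
  = |0|·2^0 + |-4|·2^1 + |-3|·2^2 + |-4|·2^3
  = 0 + 8 + 12 + 32 = 52.
This bounds M(r) := max_{|z|=r} |p(z)| from above; equality holds iff all terms c_k z^k can be made to align in phase at a single z on |z|=r.
Part (b). At z = 2 (real, on the circle |z| = r):
  p(2) = (0)·2^0 + (-4)·2^1 + (-3)·2^2 + (-4)·2^3 = -52.
  |p(2)| = 52.
Since all nonzero coefficients share the same sign, |p(2)| = 52 = M_tri(2); the triangle bound is attained at z = 2, so in fact M(r) = 52.

M_tri(2) = 52; |p(2)| = 52; equality at z=2: yes.


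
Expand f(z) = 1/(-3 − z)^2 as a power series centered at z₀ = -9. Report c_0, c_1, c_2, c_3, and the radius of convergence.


Let w = z − z₀, so z = z₀ + w.
Then -3 − z = -3 − (z₀ + w) = (-3 − z₀) − w = 6 − w.
f(z) = 1/(6 − w)^2 = (1/(6)^2) · (1 − w/(6))^{−2}.
By the binomial series (1−u)^{−2} = Σ_{n≥0} C(n+1, 1) u^n for |u|<1, with u = w/(6):
  c_n = C(n+1, 1) / (6)^(n+2).
  c_0 = 1/(6)^2 = 1/36.
  c_1 = 2/(6)^3 = 1/108.
  c_2 = 3/(6)^4 = 1/432.
  c_3 = 4/(6)^5 = 1/1944.
The series is valid for |w/d| < 1, i.e. |z − z₀| < |d|.
Radius of convergence: R = |-3 − z₀| = |6| = 6 (distance from z₀ to the singularity z = -3).

c_0 = 1/36, c_1 = 1/108, c_2 = 1/432, c_3 = 1/1944; R = 6.


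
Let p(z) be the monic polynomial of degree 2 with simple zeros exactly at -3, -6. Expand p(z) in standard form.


The polynomial is p(z) = ∏_{α ∈ S} (z − α), where S = {-3, -6}.
Expanding the product yields: p(z) = z^2 + 9·z + 18.
The resulting polynomial has degree 2 and real coefficients as required.

p(z) = z^2 + 9·z + 18.


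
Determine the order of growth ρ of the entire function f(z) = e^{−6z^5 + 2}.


|e^{−6z^5 + 2}| = e^{Re(-6·z^5) + 2} ≤ e^{6|z|^5 + 2} = e^{6r^5 + 2} on |z| = r, so ρ ≤ 5. Choosing z on |z|=r so that -6·z^5 is real positive (always possible by picking arg z appropriately) gives |f(z)| = e^{6r^5 + 2}, matching the bound. The additive constant 2 does not affect log log M(r) ~ 5·log r. Hence ρ = 5.
Therefore ρ = 5.

Order ρ = 5.


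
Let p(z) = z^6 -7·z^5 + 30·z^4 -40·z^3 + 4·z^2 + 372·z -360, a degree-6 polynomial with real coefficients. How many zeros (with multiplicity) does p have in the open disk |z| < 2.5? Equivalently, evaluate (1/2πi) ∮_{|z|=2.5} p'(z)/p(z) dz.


The zeros of p are: 1, (3 + 3i), (3 - 3i), -2, (1 + 3i), (1 - 3i).
Their magnitudes are: 1, 4.243, 4.243, 2, 3.162, 3.162.
Zeros with |z| < R = 2.5: 1, -2.
Count = 2.
By the argument principle, (1/2πi) ∮_{|z|=R} p'(z)/p(z) dz equals exactly this count.

Number of zeros inside |z| < 2.5: 2.


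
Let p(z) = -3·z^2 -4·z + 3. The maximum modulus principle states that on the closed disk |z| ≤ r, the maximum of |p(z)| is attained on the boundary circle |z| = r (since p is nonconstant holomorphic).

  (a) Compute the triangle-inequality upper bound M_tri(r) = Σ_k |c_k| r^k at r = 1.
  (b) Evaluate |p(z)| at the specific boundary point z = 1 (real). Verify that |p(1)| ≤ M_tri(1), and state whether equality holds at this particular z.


Coefficients: c_0 = 3, c_1 = -4, c_2 = -3. Radius r = 1.
Part (a). Triangle bound: M_tri(r) = Σ_k |c_k| r^k
  = |3|·1^0 + |-4|·1^1 + |-3|·1^2
  = 3 + 4 + 3 = 10.
This bounds M(r) := max_{|z|=r} |p(z)| from above; equality holds iff all terms c_k z^k can be made to align in phase at a single z on |z|=r.
Part (b). At z = 1 (real, on the circle |z| = r):
  p(1) = (3)·1^0 + (-4)·1^1 + (-3)·1^2 = -4.
  |p(1)| = 4.
Check: |p(1)| = 4 ≤ 10 = M_tri(1). ✓ Equality does not hold at z = 1 (the coefficients have mixed signs, so the terms do not all align in phase there).

M_tri(1) = 10; |p(1)| = 4; equality at z=1: no.


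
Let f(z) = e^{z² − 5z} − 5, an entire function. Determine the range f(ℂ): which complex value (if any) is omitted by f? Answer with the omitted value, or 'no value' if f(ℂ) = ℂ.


Little Picard bounds the complement of f(ℂ) to at most one point.
The exponent g(z) = z² − 5z is a nonconstant polynomial, hence surjective onto ℂ. So e^{g(z)} takes every value in {e^w : w ∈ ℂ} = ℂ ∖ {0}. Adding -5 shifts the range to ℂ ∖ {-5}. f omits exactly -5.

Omitted value: -5.


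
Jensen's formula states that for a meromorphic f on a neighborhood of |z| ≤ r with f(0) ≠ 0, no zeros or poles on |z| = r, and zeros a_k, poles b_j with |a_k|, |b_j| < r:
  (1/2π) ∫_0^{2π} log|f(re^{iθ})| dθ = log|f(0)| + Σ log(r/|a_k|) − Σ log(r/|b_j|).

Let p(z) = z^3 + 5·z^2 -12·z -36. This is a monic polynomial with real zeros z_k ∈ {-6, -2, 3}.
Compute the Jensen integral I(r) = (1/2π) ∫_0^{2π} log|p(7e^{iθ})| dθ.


Zeros: -6, -2, 3; r = 7.
Inside |z| < r: -6, -2, 3. Outside (|z| ≥ r): ∅.
p(0) = -36, so log|p(0)| = log(36) = 3.5835.
Apply Jensen: I(r) = log|p(0)| + Σ_k log(r/|z_k|), summed over zeros inside |z| < r.
  log(r/|z_k|) for z_k = -6: log(7/6) = 0.1542
  log(r/|z_k|) for z_k = -2: log(7/2) = 1.2528
  log(r/|z_k|) for z_k = 3: log(7/3) = 0.8473
Sum over inside zeros: 2.2542.
I(r) = log|p(0)| + (inside sum) = 3.5835 + 2.2542 = 5.8377.
Closed form (all zeros inside, monic): I(r) = n·log(r) = 3·log(7) = 5.8377. ✓

I(r) ≈ 5.8377.


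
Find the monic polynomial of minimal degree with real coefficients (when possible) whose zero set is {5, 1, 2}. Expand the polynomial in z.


The polynomial is p(z) = ∏_{α ∈ S} (z − α), where S = {5, 1, 2}.
Expanding the product yields: p(z) = z^3 -8·z^2 + 17·z -10.
The resulting polynomial has degree 3 and real coefficients as required.

p(z) = z^3 -8·z^2 + 17·z -10.


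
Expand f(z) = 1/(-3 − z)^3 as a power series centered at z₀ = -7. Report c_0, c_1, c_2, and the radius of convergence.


Let w = z − z₀, so z = z₀ + w.
Then -3 − z = -3 − (z₀ + w) = (-3 − z₀) − w = 4 − w.
f(z) = 1/(4 − w)^3 = (1/(4)^3) · (1 − w/(4))^{−3}.
By the binomial series (1−u)^{−3} = Σ_{n≥0} C(n+2, 2) u^n for |u|<1, with u = w/(4):
  c_n = C(n+2, 2) / (4)^(n+3).
  c_0 = 1/(4)^3 = 1/64.
  c_1 = 3/(4)^4 = 3/256.
  c_2 = 6/(4)^5 = 3/512.
The series is valid for |w/d| < 1, i.e. |z − z₀| < |d|.
Radius of convergence: R = |-3 − z₀| = |4| = 4 (distance from z₀ to the singularity z = -3).

c_0 = 1/64, c_1 = 3/256, c_2 = 3/512; R = 4.


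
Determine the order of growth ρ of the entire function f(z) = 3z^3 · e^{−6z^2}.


M(r) = max_{|z|=r} |3|·|z|^3·|e^{−6z^2}| = 3·r^3 · e^{6r^2} (the factors attain their maxima compatibly on |z|=r). Then log M(r) = log 3 + 3·log r + 6r^2, dominated by the last term, so log log M(r) ~ 2·log r. The polynomial factor 3z^3 contributes only a log r term and does not affect the order. ρ = 2.
Therefore ρ = 2.

Order ρ = 2.


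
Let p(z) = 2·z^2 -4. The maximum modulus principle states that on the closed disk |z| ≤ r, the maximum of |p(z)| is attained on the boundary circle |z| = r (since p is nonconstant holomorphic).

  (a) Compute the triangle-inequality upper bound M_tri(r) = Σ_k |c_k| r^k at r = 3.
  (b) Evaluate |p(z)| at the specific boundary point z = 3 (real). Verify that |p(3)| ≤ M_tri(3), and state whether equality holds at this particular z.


Coefficients: c_0 = -4, c_1 = 0, c_2 = 2. Radius r = 3.
Part (a). Triangle bound: M_tri(r) = Σ_k |c_k| r^k
  = |-4|·3^0 + |0|·3^1 + |2|·3^2
  = 4 + 0 + 18 = 22.
This bounds M(r) := max_{|z|=r} |p(z)| from above; equality holds iff all terms c_k z^k can be made to align in phase at a single z on |z|=r.
Part (b). At z = 3 (real, on the circle |z| = r):
  p(3) = (-4)·3^0 + (0)·3^1 + (2)·3^2 = 14.
  |p(3)| = 14.
Check: |p(3)| = 14 ≤ 22 = M_tri(3). ✓ Equality does not hold at z = 3 (the coefficients have mixed signs, so the terms do not all align in phase there).

M_tri(3) = 22; |p(3)| = 14; equality at z=3: no.


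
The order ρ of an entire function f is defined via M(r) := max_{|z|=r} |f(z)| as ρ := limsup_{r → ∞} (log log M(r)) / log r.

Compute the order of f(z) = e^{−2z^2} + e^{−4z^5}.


Each summand is entire of order 2 and 5 respectively (as in the single-exponential case). The order of a sum is at most the max of the orders, so ρ ≤ 5. For the lower bound: on |z|=r choose arg z so that -4z^5 is real positive; then |e^{-4z^5}| = e^{4r^5} while |e^{-2z^2}| ≤ e^{2r^2} = o(e^{4r^5}). So |f| ≥ e^{4r^5}(1 − o(1)) and ρ ≥ 5. Hence ρ = max(2, 5) = 5.
Therefore ρ = 5.

Order ρ = 5.


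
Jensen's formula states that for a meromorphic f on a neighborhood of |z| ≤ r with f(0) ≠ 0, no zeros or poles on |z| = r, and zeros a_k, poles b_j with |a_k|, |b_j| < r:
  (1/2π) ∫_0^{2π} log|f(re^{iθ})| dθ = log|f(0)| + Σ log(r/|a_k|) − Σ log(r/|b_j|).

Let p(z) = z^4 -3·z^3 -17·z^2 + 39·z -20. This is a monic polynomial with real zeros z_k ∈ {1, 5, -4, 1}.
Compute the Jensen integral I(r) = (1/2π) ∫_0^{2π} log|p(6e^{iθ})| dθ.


Zeros: -4, 1, 1, 5; r = 6.
Inside |z| < r: -4, 1, 1, 5. Outside (|z| ≥ r): ∅.
p(0) = -20, so log|p(0)| = log(20) = 2.9957.
Apply Jensen: I(r) = log|p(0)| + Σ_k log(r/|z_k|), summed over zeros inside |z| < r.
  log(r/|z_k|) for z_k = 1: log(6/1) = 1.7918
  log(r/|z_k|) for z_k = 5: log(6/5) = 0.1823
  log(r/|z_k|) for z_k = -4: log(6/4) = 0.4055
  log(r/|z_k|) for z_k = 1: log(6/1) = 1.7918
Sum over inside zeros: 4.1713.
I(r) = log|p(0)| + (inside sum) = 2.9957 + 4.1713 = 7.1670.
Closed form (all zeros inside, monic): I(r) = n·log(r) = 4·log(6) = 7.1670. ✓

I(r) ≈ 7.1670.


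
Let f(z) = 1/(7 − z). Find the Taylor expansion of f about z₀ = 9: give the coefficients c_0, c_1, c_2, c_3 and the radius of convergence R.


Let w = z − z₀, so z = z₀ + w.
Then 7 − z = 7 − (z₀ + w) = (7 − z₀) − w = -2 − w.
f(z) = 1/(-2 − w) = (1/(-2)) · 1/(1 − w/(-2)) = Σ_{n≥0} w^n / (-2)^(n+1).
So c_n = 1/(-2)^(n+1):
  c_0 = 1/(-2)^1 = -1/2.
  c_1 = 1/(-2)^2 = 1/4.
  c_2 = 1/(-2)^3 = -1/8.
  c_3 = 1/(-2)^4 = 1/16.
The series is valid for |w/d| < 1, i.e. |z − z₀| < |d|.
Radius of convergence: R = |7 − z₀| = |-2| = 2 (distance from z₀ to the singularity z = 7).

c_0 = -1/2, c_1 = 1/4, c_2 = -1/8, c_3 = 1/16; R = 2.


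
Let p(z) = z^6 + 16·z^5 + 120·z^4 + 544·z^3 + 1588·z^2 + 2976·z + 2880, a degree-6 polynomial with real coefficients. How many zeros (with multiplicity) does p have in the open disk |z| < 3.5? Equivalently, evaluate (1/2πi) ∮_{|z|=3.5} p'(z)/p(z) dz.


The zeros of p are: (-3 + 3i), (-3 - 3i), (-1 + 3i), (-1 - 3i), -4, -4.
Their magnitudes are: 4.243, 4.243, 3.162, 3.162, 4, 4.
Zeros with |z| < R = 3.5: (-1 + 3i), (-1 - 3i).
Count = 2.
By the argument principle, (1/2πi) ∮_{|z|=R} p'(z)/p(z) dz equals exactly this count.

Number of zeros inside |z| < 3.5: 2.


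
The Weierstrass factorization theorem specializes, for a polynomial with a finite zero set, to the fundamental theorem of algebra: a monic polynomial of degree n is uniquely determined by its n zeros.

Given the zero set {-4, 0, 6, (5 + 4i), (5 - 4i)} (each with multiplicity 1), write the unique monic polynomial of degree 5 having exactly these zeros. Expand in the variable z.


The polynomial is p(z) = ∏_{α ∈ S} (z − α), where S = {-4, 0, 6, (5 + 4i), (5 - 4i)}.
Expanding the product yields: p(z) = z^5 -12·z^4 + 37·z^3 + 158·z^2 -984·z.
Note conjugate pairs combine to real quadratics: (z − (5+4i))(z − (5−4i)) = z² − 10z + 41.
The resulting polynomial has degree 5 and real coefficients as required.

p(z) = z^5 -12·z^4 + 37·z^3 + 158·z^2 -984·z.


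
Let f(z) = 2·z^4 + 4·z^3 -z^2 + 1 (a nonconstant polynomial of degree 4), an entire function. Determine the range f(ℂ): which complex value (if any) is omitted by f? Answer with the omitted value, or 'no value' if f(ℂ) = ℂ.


Little Picard bounds the complement of f(ℂ) to at most one point.
For every w ∈ ℂ, the equation p(z) − w = 0 is a nonconstant polynomial in z and hence has at least one root by the fundamental theorem of algebra. So p is surjective onto ℂ, omitting no value.

Omitted value: no value.


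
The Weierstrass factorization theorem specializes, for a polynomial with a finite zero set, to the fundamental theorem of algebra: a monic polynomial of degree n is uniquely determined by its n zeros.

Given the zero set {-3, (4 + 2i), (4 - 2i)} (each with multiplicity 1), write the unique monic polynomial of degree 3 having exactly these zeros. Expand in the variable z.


The polynomial is p(z) = ∏_{α ∈ S} (z − α), where S = {-3, (4 + 2i), (4 - 2i)}.
Expanding the product yields: p(z) = z^3 -5·z^2 -4·z + 60.
Note conjugate pairs combine to real quadratics: (z − (4+2i))(z − (4−2i)) = z² − 8z + 20.
The resulting polynomial has degree 3 and real coefficients as required.

p(z) = z^3 -5·z^2 -4·z + 60.


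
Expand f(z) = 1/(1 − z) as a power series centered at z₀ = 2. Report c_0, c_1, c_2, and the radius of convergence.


Let w = z − z₀, so z = z₀ + w.
Then 1 − z = 1 − (z₀ + w) = (1 − z₀) − w = -1 − w.
f(z) = 1/(-1 − w) = (1/(-1)) · 1/(1 − w/(-1)) = Σ_{n≥0} w^n / (-1)^(n+1).
So c_n = 1/(-1)^(n+1):
  c_0 = 1/(-1)^1 = -1.
  c_1 = 1/(-1)^2 = 1.
  c_2 = 1/(-1)^3 = -1.
The series is valid for |w/d| < 1, i.e. |z − z₀| < |d|.
Radius of convergence: R = |1 − z₀| = |-1| = 1 (distance from z₀ to the singularity z = 1).

c_0 = -1, c_1 = 1, c_2 = -1; R = 1.


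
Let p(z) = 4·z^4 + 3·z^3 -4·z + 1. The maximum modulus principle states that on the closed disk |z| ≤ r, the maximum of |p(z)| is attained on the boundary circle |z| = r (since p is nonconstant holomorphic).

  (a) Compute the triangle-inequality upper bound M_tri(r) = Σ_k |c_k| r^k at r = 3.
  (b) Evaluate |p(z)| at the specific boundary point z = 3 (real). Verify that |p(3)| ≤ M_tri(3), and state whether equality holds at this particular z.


Coefficients: c_0 = 1, c_1 = -4, c_2 = 0, c_3 = 3, c_4 = 4. Radius r = 3.
Part (a). Triangle bound: M_tri(r) = Σ_k |c_k| r^k
  = |1|·3^0 + |-4|·3^1 + |0|·3^2 + |3|·3^3 + |4|·3^4
  = 1 + 12 + 0 + 81 + 324 = 418.
This bounds M(r) := max_{|z|=r} |p(z)| from above; equality holds iff all terms c_k z^k can be made to align in phase at a single z on |z|=r.
Part (b). At z = 3 (real, on the circle |z| = r):
  p(3) = (1)·3^0 + (-4)·3^1 + (0)·3^2 + (3)·3^3 + (4)·3^4 = 394.
  |p(3)| = 394.
Check: |p(3)| = 394 ≤ 418 = M_tri(3). ✓ Equality does not hold at z = 3 (the coefficients have mixed signs, so the terms do not all align in phase there).

M_tri(3) = 418; |p(3)| = 394; equality at z=3: no.


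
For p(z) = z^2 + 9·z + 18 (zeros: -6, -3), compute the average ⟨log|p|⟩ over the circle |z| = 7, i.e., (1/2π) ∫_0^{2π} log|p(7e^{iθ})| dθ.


Zeros: -6, -3; r = 7.
Inside |z| < r: -6, -3. Outside (|z| ≥ r): ∅.
p(0) = 18, so log|p(0)| = log(18) = 2.8904.
Apply Jensen: I(r) = log|p(0)| + Σ_k log(r/|z_k|), summed over zeros inside |z| < r.
  log(r/|z_k|) for z_k = -6: log(7/6) = 0.1542
  log(r/|z_k|) for z_k = -3: log(7/3) = 0.8473
Sum over inside zeros: 1.0014.
I(r) = log|p(0)| + (inside sum) = 2.8904 + 1.0014 = 3.8918.
Closed form (all zeros inside, monic): I(r) = n·log(r) = 2·log(7) = 3.8918. ✓

I(r) ≈ 3.8918.


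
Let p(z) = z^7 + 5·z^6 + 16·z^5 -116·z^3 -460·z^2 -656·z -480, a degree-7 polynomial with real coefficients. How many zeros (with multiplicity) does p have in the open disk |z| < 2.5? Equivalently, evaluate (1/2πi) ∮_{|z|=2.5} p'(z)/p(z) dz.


The zeros of p are: (-1 + 1i), (-1 - 1i), 3, (-1 + 3i), (-1 - 3i), (-2 + 2i), (-2 - 2i).
Their magnitudes are: 1.414, 1.414, 3, 3.162, 3.162, 2.828, 2.828.
Zeros with |z| < R = 2.5: (-1 + 1i), (-1 - 1i).
Count = 2.
By the argument principle, (1/2πi) ∮_{|z|=R} p'(z)/p(z) dz equals exactly this count.

Number of zeros inside |z| < 2.5: 2.


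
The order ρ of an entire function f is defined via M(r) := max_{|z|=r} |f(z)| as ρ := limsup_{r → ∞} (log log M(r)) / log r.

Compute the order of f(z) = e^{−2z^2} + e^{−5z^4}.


Each summand is entire of order 2 and 4 respectively (as in the single-exponential case). The order of a sum is at most the max of the orders, so ρ ≤ 4. For the lower bound: on |z|=r choose arg z so that -5z^4 is real positive; then |e^{-5z^4}| = e^{5r^4} while |e^{-2z^2}| ≤ e^{2r^2} = o(e^{5r^4}). So |f| ≥ e^{5r^4}(1 − o(1)) and ρ ≥ 4. Hence ρ = max(2, 4) = 4.
Therefore ρ = 4.

Order ρ = 4.


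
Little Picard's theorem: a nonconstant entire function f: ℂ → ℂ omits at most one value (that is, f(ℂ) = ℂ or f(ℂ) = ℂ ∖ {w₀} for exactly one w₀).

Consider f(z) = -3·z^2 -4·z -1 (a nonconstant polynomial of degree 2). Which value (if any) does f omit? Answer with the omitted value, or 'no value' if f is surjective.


Little Picard bounds the complement of f(ℂ) to at most one point.
For every w ∈ ℂ, the equation p(z) − w = 0 is a nonconstant polynomial in z and hence has at least one root by the fundamental theorem of algebra. So p is surjective onto ℂ, omitting no value.

Omitted value: no value.


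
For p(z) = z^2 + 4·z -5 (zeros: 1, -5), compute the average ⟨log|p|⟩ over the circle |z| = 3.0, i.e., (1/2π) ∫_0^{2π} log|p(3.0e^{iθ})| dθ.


Zeros: -5, 1; r = 3.0.
Inside |z| < r: 1. Outside (|z| ≥ r): -5.
p(0) = -5, so log|p(0)| = log(5) = 1.6094.
Apply Jensen: I(r) = log|p(0)| + Σ_k log(r/|z_k|), summed over zeros inside |z| < r.
  log(r/|z_k|) for z_k = 1: log(3.0/1) = 1.0986
  Outside zeros (-5) contribute nothing to the Jensen sum.
Sum over inside zeros: 1.0986.
I(r) = log|p(0)| + (inside sum) = 1.6094 + 1.0986 = 2.7081.
Note: since some zeros are outside |z| ≤ r, the simplified n·log(r) form does NOT apply — only the inside zeros contribute.

I(r) ≈ 2.7081.


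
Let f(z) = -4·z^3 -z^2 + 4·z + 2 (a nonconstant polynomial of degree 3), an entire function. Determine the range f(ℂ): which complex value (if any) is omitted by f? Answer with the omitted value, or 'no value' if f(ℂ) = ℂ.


Little Picard bounds the complement of f(ℂ) to at most one point.
For every w ∈ ℂ, the equation p(z) − w = 0 is a nonconstant polynomial in z and hence has at least one root by the fundamental theorem of algebra. So p is surjective onto ℂ, omitting no value.

Omitted value: no value.


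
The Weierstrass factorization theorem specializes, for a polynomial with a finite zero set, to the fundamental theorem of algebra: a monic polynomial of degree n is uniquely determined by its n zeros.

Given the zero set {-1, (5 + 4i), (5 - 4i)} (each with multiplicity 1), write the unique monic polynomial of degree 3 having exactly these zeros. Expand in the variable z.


The polynomial is p(z) = ∏_{α ∈ S} (z − α), where S = {-1, (5 + 4i), (5 - 4i)}.
Expanding the product yields: p(z) = z^3 -9·z^2 + 31·z + 41.
Note conjugate pairs combine to real quadratics: (z − (5+4i))(z − (5−4i)) = z² − 10z + 41.
The resulting polynomial has degree 3 and real coefficients as required.

p(z) = z^3 -9·z^2 + 31·z + 41.


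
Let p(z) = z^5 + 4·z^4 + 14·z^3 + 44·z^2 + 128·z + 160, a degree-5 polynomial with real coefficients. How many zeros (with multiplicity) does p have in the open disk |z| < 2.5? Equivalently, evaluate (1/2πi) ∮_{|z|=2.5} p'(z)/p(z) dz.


The zeros of p are: -2, (-2 + 2i), (-2 - 2i), (1 + 3i), (1 - 3i).
Their magnitudes are: 2, 2.828, 2.828, 3.162, 3.162.
Zeros with |z| < R = 2.5: -2.
Count = 1.
By the argument principle, (1/2πi) ∮_{|z|=R} p'(z)/p(z) dz equals exactly this count.

Number of zeros inside |z| < 2.5: 1.


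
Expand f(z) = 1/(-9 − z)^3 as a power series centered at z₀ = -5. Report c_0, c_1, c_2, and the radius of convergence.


Let w = z − z₀, so z = z₀ + w.
Then -9 − z = -9 − (z₀ + w) = (-9 − z₀) − w = -4 − w.
f(z) = 1/(-4 − w)^3 = (1/(-4)^3) · (1 − w/(-4))^{−3}.
By the binomial series (1−u)^{−3} = Σ_{n≥0} C(n+2, 2) u^n for |u|<1, with u = w/(-4):
  c_n = C(n+2, 2) / (-4)^(n+3).
  c_0 = 1/(-4)^3 = -1/64.
  c_1 = 3/(-4)^4 = 3/256.
  c_2 = 6/(-4)^5 = -3/512.
The series is valid for |w/d| < 1, i.e. |z − z₀| < |d|.
Radius of convergence: R = |-9 − z₀| = |-4| = 4 (distance from z₀ to the singularity z = -9).

c_0 = -1/64, c_1 = 3/256, c_2 = -3/512; R = 4.


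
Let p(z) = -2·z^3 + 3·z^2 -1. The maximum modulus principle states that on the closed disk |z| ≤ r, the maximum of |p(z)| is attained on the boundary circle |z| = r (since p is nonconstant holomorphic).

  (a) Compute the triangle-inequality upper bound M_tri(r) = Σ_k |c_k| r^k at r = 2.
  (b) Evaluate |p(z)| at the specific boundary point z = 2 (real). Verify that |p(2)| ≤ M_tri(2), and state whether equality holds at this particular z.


Coefficients: c_0 = -1, c_1 = 0, c_2 = 3, c_3 = -2. Radius r = 2.
Part (a). Triangle bound: M_tri(r) = Σ_k |c_k| r^k
  = |-1|·2^0 + |0|·2^1 + |3|·2^2 + |-2|·2^3
  = 1 + 0 + 12 + 16 = 29.
This bounds M(r) := max_{|z|=r} |p(z)| from above; equality holds iff all terms c_k z^k can be made to align in phase at a single z on |z|=r.
Part (b). At z = 2 (real, on the circle |z| = r):
  p(2) = (-1)·2^0 + (0)·2^1 + (3)·2^2 + (-2)·2^3 = -5.
  |p(2)| = 5.
Check: |p(2)| = 5 ≤ 29 = M_tri(2). ✓ Equality does not hold at z = 2 (the coefficients have mixed signs, so the terms do not all align in phase there).

M_tri(2) = 29; |p(2)| = 5; equality at z=2: no.


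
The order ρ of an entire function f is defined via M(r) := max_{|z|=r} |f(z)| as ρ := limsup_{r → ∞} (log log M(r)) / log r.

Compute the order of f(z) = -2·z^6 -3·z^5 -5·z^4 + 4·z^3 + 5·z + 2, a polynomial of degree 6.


|f(z)| ≤ Σ|c_k|·r^k = O(r^6) as r → ∞. Polynomial growth is O(e^{r^ε}) for every ε > 0 (since r^6/e^{r^ε} → 0), so ρ ≤ ε for all ε > 0, i.e. ρ = 0. Every nonconstant polynomial has order 0.
Therefore ρ = 0.

Order ρ = 0.


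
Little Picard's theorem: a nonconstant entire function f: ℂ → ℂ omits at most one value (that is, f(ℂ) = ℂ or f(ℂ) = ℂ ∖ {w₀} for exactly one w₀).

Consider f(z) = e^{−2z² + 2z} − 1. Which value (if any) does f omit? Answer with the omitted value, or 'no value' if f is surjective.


Little Picard bounds the complement of f(ℂ) to at most one point.
The exponent g(z) = −2z² + 2z is a nonconstant polynomial, hence surjective onto ℂ. So e^{g(z)} takes every value in {e^w : w ∈ ℂ} = ℂ ∖ {0}. Adding -1 shifts the range to ℂ ∖ {-1}. f omits exactly -1.

Omitted value: -1.


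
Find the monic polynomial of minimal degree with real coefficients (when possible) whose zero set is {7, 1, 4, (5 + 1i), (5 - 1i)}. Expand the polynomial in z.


The polynomial is p(z) = ∏_{α ∈ S} (z − α), where S = {7, 1, 4, (5 + 1i), (5 - 1i)}.
Expanding the product yields: p(z) = z^5 -22·z^4 + 185·z^3 -730·z^2 + 1294·z -728.
Note conjugate pairs combine to real quadratics: (z − (5+1i))(z − (5−1i)) = z² − 10z + 26.
The resulting polynomial has degree 5 and real coefficients as required.

p(z) = z^5 -22·z^4 + 185·z^3 -730·z^2 + 1294·z -728.


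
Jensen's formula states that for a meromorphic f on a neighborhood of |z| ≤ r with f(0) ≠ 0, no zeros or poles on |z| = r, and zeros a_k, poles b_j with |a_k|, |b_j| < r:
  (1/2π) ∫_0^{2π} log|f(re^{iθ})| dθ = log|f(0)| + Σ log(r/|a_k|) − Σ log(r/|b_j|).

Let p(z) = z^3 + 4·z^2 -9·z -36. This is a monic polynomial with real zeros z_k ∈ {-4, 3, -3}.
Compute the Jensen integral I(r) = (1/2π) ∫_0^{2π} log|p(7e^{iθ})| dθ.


Zeros: -4, -3, 3; r = 7.
Inside |z| < r: -4, -3, 3. Outside (|z| ≥ r): ∅.
p(0) = -36, so log|p(0)| = log(36) = 3.5835.
Apply Jensen: I(r) = log|p(0)| + Σ_k log(r/|z_k|), summed over zeros inside |z| < r.
  log(r/|z_k|) for z_k = -4: log(7/4) = 0.5596
  log(r/|z_k|) for z_k = 3: log(7/3) = 0.8473
  log(r/|z_k|) for z_k = -3: log(7/3) = 0.8473
Sum over inside zeros: 2.2542.
I(r) = log|p(0)| + (inside sum) = 3.5835 + 2.2542 = 5.8377.
Closed form (all zeros inside, monic): I(r) = n·log(r) = 3·log(7) = 5.8377. ✓

I(r) ≈ 5.8377.


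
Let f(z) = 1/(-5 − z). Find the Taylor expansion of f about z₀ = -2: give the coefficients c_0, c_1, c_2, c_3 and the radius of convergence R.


Let w = z − z₀, so z = z₀ + w.
Then -5 − z = -5 − (z₀ + w) = (-5 − z₀) − w = -3 − w.
f(z) = 1/(-3 − w) = (1/(-3)) · 1/(1 − w/(-3)) = Σ_{n≥0} w^n / (-3)^(n+1).
So c_n = 1/(-3)^(n+1):
  c_0 = 1/(-3)^1 = -1/3.
  c_1 = 1/(-3)^2 = 1/9.
  c_2 = 1/(-3)^3 = -1/27.
  c_3 = 1/(-3)^4 = 1/81.
The series is valid for |w/d| < 1, i.e. |z − z₀| < |d|.
Radius of convergence: R = |-5 − z₀| = |-3| = 3 (distance from z₀ to the singularity z = -5).

c_0 = -1/3, c_1 = 1/9, c_2 = -1/27, c_3 = 1/81; R = 3.


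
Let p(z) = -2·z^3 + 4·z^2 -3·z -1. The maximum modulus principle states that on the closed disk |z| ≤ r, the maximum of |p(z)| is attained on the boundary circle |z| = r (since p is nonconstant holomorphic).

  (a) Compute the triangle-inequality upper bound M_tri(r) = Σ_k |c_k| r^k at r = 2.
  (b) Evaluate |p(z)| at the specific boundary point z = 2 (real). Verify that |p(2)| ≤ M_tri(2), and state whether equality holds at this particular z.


Coefficients: c_0 = -1, c_1 = -3, c_2 = 4, c_3 = -2. Radius r = 2.
Part (a). Triangle bound: M_tri(r) = Σ_k |c_k| r^k
  = |-1|·2^0 + |-3|·2^1 + |4|·2^2 + |-2|·2^3
  = 1 + 6 + 16 + 16 = 39.
This bounds M(r) := max_{|z|=r} |p(z)| from above; equality holds iff all terms c_k z^k can be made to align in phase at a single z on |z|=r.
Part (b). At z = 2 (real, on the circle |z| = r):
  p(2) = (-1)·2^0 + (-3)·2^1 + (4)·2^2 + (-2)·2^3 = -7.
  |p(2)| = 7.
Check: |p(2)| = 7 ≤ 39 = M_tri(2). ✓ Equality does not hold at z = 2 (the coefficients have mixed signs, so the terms do not all align in phase there).

M_tri(2) = 39; |p(2)| = 7; equality at z=2: no.


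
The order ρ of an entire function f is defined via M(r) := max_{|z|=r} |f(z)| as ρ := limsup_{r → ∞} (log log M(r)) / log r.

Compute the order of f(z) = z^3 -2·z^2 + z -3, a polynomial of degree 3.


|f(z)| ≤ Σ|c_k|·r^k = O(r^3) as r → ∞. Polynomial growth is O(e^{r^ε}) for every ε > 0 (since r^3/e^{r^ε} → 0), so ρ ≤ ε for all ε > 0, i.e. ρ = 0. Every nonconstant polynomial has order 0.
Therefore ρ = 0.

Order ρ = 0.


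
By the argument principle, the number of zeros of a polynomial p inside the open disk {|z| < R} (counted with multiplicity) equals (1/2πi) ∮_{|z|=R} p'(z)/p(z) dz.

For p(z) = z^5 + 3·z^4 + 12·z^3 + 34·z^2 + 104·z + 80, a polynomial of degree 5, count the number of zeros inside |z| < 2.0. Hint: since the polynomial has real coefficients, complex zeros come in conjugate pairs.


The zeros of p are: (-2 + 2i), (-2 - 2i), (1 + 3i), (1 - 3i), -1.
Their magnitudes are: 2.828, 2.828, 3.162, 3.162, 1.
Zeros with |z| < R = 2.0: -1.
Count = 1.
By the argument principle, (1/2πi) ∮_{|z|=R} p'(z)/p(z) dz equals exactly this count.

Number of zeros inside |z| < 2.0: 1.


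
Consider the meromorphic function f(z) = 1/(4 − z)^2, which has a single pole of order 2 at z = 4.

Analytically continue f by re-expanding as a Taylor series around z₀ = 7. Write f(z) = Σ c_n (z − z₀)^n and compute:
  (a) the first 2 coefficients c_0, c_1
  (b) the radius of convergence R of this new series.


Let w = z − z₀, so z = z₀ + w.
Then 4 − z = 4 − (z₀ + w) = (4 − z₀) − w = -3 − w.
f(z) = 1/(-3 − w)^2 = (1/(-3)^2) · (1 − w/(-3))^{−2}.
By the binomial series (1−u)^{−2} = Σ_{n≥0} C(n+1, 1) u^n for |u|<1, with u = w/(-3):
  c_n = C(n+1, 1) / (-3)^(n+2).
  c_0 = 1/(-3)^2 = 1/9.
  c_1 = 2/(-3)^3 = -2/27.
The series is valid for |w/d| < 1, i.e. |z − z₀| < |d|.
Radius of convergence: R = |4 − z₀| = |-3| = 3 (distance from z₀ to the singularity z = 4).

c_0 = 1/9, c_1 = -2/27; R = 3.


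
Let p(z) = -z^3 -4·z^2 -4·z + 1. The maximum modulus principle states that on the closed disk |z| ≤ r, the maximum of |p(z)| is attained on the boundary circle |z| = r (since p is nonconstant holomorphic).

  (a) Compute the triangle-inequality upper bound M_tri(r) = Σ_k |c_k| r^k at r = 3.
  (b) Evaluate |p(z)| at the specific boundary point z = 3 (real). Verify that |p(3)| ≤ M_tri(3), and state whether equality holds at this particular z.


Coefficients: c_0 = 1, c_1 = -4, c_2 = -4, c_3 = -1. Radius r = 3.
Part (a). Triangle bound: M_tri(r) = Σ_k |c_k| r^k
  = |1|·3^0 + |-4|·3^1 + |-4|·3^2 + |-1|·3^3
  = 1 + 12 + 36 + 27 = 76.
This bounds M(r) := max_{|z|=r} |p(z)| from above; equality holds iff all terms c_k z^k can be made to align in phase at a single z on |z|=r.
Part (b). At z = 3 (real, on the circle |z| = r):
  p(3) = (1)·3^0 + (-4)·3^1 + (-4)·3^2 + (-1)·3^3 = -74.
  |p(3)| = 74.
Check: |p(3)| = 74 ≤ 76 = M_tri(3). ✓ Equality does not hold at z = 3 (the coefficients have mixed signs, so the terms do not all align in phase there).

M_tri(3) = 76; |p(3)| = 74; equality at z=3: no.


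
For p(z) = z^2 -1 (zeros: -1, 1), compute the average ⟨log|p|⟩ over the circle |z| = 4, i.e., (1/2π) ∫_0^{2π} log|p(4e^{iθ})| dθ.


Zeros: -1, 1; r = 4.
Inside |z| < r: -1, 1. Outside (|z| ≥ r): ∅.
p(0) = -1, so log|p(0)| = log(1) = 0.0000.
Apply Jensen: I(r) = log|p(0)| + Σ_k log(r/|z_k|), summed over zeros inside |z| < r.
  log(r/|z_k|) for z_k = -1: log(4/1) = 1.3863
  log(r/|z_k|) for z_k = 1: log(4/1) = 1.3863
Sum over inside zeros: 2.7726.
I(r) = log|p(0)| + (inside sum) = 0.0000 + 2.7726 = 2.7726.
Closed form (all zeros inside, monic): I(r) = n·log(r) = 2·log(4) = 2.7726. ✓

I(r) ≈ 2.7726.


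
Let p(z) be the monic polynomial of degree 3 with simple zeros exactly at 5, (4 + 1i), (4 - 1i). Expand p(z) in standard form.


The polynomial is p(z) = ∏_{α ∈ S} (z − α), where S = {5, (4 + 1i), (4 - 1i)}.
Expanding the product yields: p(z) = z^3 -13·z^2 + 57·z -85.
Note conjugate pairs combine to real quadratics: (z − (4+1i))(z − (4−1i)) = z² − 8z + 17.
The resulting polynomial has degree 3 and real coefficients as required.

p(z) = z^3 -13·z^2 + 57·z -85.


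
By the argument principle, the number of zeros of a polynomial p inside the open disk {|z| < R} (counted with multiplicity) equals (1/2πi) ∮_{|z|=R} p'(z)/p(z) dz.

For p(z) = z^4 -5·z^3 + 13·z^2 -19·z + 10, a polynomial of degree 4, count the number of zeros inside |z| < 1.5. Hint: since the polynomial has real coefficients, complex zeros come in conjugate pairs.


The zeros of p are: (1 + 2i), (1 - 2i), 1, 2.
Their magnitudes are: 2.236, 2.236, 1, 2.
Zeros with |z| < R = 1.5: 1.
Count = 1.
By the argument principle, (1/2πi) ∮_{|z|=R} p'(z)/p(z) dz equals exactly this count.

Number of zeros inside |z| < 1.5: 1.


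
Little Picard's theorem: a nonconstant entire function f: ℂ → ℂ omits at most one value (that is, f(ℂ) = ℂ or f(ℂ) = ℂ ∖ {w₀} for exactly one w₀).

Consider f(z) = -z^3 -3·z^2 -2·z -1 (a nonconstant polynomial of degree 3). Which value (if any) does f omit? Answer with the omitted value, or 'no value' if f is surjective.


Little Picard bounds the complement of f(ℂ) to at most one point.
For every w ∈ ℂ, the equation p(z) − w = 0 is a nonconstant polynomial in z and hence has at least one root by the fundamental theorem of algebra. So p is surjective onto ℂ, omitting no value.

Omitted value: no value.


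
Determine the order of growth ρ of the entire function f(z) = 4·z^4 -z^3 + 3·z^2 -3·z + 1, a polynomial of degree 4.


|f(z)| ≤ Σ|c_k|·r^k = O(r^4) as r → ∞. Polynomial growth is O(e^{r^ε}) for every ε > 0 (since r^4/e^{r^ε} → 0), so ρ ≤ ε for all ε > 0, i.e. ρ = 0. Every nonconstant polynomial has order 0.
Therefore ρ = 0.

Order ρ = 0.


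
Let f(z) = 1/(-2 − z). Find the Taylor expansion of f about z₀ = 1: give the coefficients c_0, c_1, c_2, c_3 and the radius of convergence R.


Let w = z − z₀, so z = z₀ + w.
Then -2 − z = -2 − (z₀ + w) = (-2 − z₀) − w = -3 − w.
f(z) = 1/(-3 − w) = (1/(-3)) · 1/(1 − w/(-3)) = Σ_{n≥0} w^n / (-3)^(n+1).
So c_n = 1/(-3)^(n+1):
  c_0 = 1/(-3)^1 = -1/3.
  c_1 = 1/(-3)^2 = 1/9.
  c_2 = 1/(-3)^3 = -1/27.
  c_3 = 1/(-3)^4 = 1/81.
The series is valid for |w/d| < 1, i.e. |z − z₀| < |d|.
Radius of convergence: R = |-2 − z₀| = |-3| = 3 (distance from z₀ to the singularity z = -2).

c_0 = -1/3, c_1 = 1/9, c_2 = -1/27, c_3 = 1/81; R = 3.


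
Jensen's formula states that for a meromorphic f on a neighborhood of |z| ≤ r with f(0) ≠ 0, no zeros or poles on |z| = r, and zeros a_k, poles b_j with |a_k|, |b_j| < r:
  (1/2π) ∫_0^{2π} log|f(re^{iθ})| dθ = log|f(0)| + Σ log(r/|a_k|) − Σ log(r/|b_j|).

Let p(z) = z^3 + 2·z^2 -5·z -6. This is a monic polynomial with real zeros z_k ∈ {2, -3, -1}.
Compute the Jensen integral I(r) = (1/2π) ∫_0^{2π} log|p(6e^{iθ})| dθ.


Zeros: -3, -1, 2; r = 6.
Inside |z| < r: -3, -1, 2. Outside (|z| ≥ r): ∅.
p(0) = -6, so log|p(0)| = log(6) = 1.7918.
Apply Jensen: I(r) = log|p(0)| + Σ_k log(r/|z_k|), summed over zeros inside |z| < r.
  log(r/|z_k|) for z_k = 2: log(6/2) = 1.0986
  log(r/|z_k|) for z_k = -3: log(6/3) = 0.6931
  log(r/|z_k|) for z_k = -1: log(6/1) = 1.7918
Sum over inside zeros: 3.5835.
I(r) = log|p(0)| + (inside sum) = 1.7918 + 3.5835 = 5.3753.
Closed form (all zeros inside, monic): I(r) = n·log(r) = 3·log(6) = 5.3753. ✓

I(r) ≈ 5.3753.


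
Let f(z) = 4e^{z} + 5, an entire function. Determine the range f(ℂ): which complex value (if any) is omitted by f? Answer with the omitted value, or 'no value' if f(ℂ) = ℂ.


Little Picard bounds the complement of f(ℂ) to at most one point.
e^{z} is never zero on ℂ, so 4·e^{z} takes every value in ℂ ∖ {0}. Adding 5 shifts the range to ℂ ∖ {5}. Thus f omits exactly the value 5.

Omitted value: 5.


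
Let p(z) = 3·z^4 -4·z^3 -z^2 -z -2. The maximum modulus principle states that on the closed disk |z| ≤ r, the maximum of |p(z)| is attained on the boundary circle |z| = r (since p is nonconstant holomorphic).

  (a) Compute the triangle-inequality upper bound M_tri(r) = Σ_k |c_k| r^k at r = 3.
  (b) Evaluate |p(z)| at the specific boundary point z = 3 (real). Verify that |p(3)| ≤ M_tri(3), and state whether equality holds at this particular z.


Coefficients: c_0 = -2, c_1 = -1, c_2 = -1, c_3 = -4, c_4 = 3. Radius r = 3.
Part (a). Triangle bound: M_tri(r) = Σ_k |c_k| r^k
  = |-2|·3^0 + |-1|·3^1 + |-1|·3^2 + |-4|·3^3 + |3|·3^4
  = 2 + 3 + 9 + 108 + 243 = 365.
This bounds M(r) := max_{|z|=r} |p(z)| from above; equality holds iff all terms c_k z^k can be made to align in phase at a single z on |z|=r.
Part (b). At z = 3 (real, on the circle |z| = r):
  p(3) = (-2)·3^0 + (-1)·3^1 + (-1)·3^2 + (-4)·3^3 + (3)·3^4 = 121.
  |p(3)| = 121.
Check: |p(3)| = 121 ≤ 365 = M_tri(3). ✓ Equality does not hold at z = 3 (the coefficients have mixed signs, so the terms do not all align in phase there).

M_tri(3) = 365; |p(3)| = 121; equality at z=3: no.


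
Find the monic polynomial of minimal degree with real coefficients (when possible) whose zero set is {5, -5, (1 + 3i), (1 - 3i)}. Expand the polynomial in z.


The polynomial is p(z) = ∏_{α ∈ S} (z − α), where S = {5, -5, (1 + 3i), (1 - 3i)}.
Expanding the product yields: p(z) = z^4 -2·z^3 -15·z^2 + 50·z -250.
Note conjugate pairs combine to real quadratics: (z − (1+3i))(z − (1−3i)) = z² − 2z + 10.
The resulting polynomial has degree 4 and real coefficients as required.

p(z) = z^4 -2·z^3 -15·z^2 + 50·z -250.


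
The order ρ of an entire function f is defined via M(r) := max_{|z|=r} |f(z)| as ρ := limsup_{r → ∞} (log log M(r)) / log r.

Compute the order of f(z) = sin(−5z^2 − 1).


Write sin(w) = (e^{iw} ± e^{−iw})/(2 or 2i), so |sin(w)| ≤ e^{|w|}. With w = −5z^2 − 1, |w| ≤ 5r^2 + 1 on |z|=r, giving M(r) ≤ e^{5r^2 + 1} and ρ ≤ 2. For the lower bound, choose z on |z|=r with -5z^2 purely imaginary of modulus 5r^2; then |sin(−5z^2 − 1)| grows like e^{5r^2}/2, so ρ ≥ 2. Hence ρ = 2.
Therefore ρ = 2.

Order ρ = 2.


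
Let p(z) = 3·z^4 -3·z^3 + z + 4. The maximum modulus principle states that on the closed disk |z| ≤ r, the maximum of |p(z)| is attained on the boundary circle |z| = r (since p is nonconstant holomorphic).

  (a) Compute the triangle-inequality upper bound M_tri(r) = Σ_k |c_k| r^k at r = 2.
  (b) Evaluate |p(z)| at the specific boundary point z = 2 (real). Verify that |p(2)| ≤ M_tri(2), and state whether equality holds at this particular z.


Coefficients: c_0 = 4, c_1 = 1, c_2 = 0, c_3 = -3, c_4 = 3. Radius r = 2.
Part (a). Triangle bound: M_tri(r) = Σ_k |c_k| r^k
  = |4|·2^0 + |1|·2^1 + |0|·2^2 + |-3|·2^3 + |3|·2^4
  = 4 + 2 + 0 + 24 + 48 = 78.
This bounds M(r) := max_{|z|=r} |p(z)| from above; equality holds iff all terms c_k z^k can be made to align in phase at a single z on |z|=r.
Part (b). At z = 2 (real, on the circle |z| = r):
  p(2) = (4)·2^0 + (1)·2^1 + (0)·2^2 + (-3)·2^3 + (3)·2^4 = 30.
  |p(2)| = 30.
Check: |p(2)| = 30 ≤ 78 = M_tri(2). ✓ Equality does not hold at z = 2 (the coefficients have mixed signs, so the terms do not all align in phase there).

M_tri(2) = 78; |p(2)| = 30; equality at z=2: no.
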